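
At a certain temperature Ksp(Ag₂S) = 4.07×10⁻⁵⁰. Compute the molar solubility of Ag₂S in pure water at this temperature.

2.17×10⁻¹⁷ M

Ag₂S(s) ⇌ 2 Ag⁺(aq) + S²⁻(aq)
Call the molar solubility s, so that [Ag⁺] = 2s and [S²⁻] = s.
Ksp = [Ag⁺]^2[S²⁻] = (2s)^2 · s = 4s^3
4s^3 = 4.07×10⁻⁵⁰  ⇒  s^3 = 1.02×10⁻⁵⁰
s = 2.17×10⁻¹⁷ mol/L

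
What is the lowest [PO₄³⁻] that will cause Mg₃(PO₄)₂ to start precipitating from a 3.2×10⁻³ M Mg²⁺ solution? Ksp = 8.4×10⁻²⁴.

A salt starts to precipitate once the ion product Q reaches its Ksp.
Mg₃(PO₄)₂(s) ⇌ 3 Mg²⁺(aq) + 2 PO₄³⁻(aq)
Ksp = [Mg²⁺]^3[PO₄³⁻]^2 = [PO₄³⁻]^2(3.2×10⁻³)^3
[PO₄³⁻]^2 = 8.4×10⁻²⁴ / (3.2×10⁻³)^3 = 2.6×10⁻¹⁶
[PO₄³⁻] = 1.6×10⁻⁸ M

1.6×10⁻⁸ M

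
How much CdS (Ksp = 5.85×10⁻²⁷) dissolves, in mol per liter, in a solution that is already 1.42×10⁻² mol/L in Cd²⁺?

4.12×10⁻²⁵ M

CdS(s) ⇌ Cd²⁺(aq) + S²⁻(aq)
Let s be the solubility of CdS here. The common ion gives [Cd²⁺] ≈ 1.42×10⁻² mol/L, and [S²⁻] = s.
Ksp = [Cd²⁺][S²⁻] = (1.42×10⁻²)s
s = 5.85×10⁻²⁷ / (1.42×10⁻²) = 4.12×10⁻²⁵
s = 4.12×10⁻²⁵ mol/L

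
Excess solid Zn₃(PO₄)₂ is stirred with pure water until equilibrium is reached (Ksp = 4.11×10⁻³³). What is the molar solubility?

1.31×10⁻⁷ M

Zn₃(PO₄)₂(s) ⇌ 3 Zn²⁺(aq) + 2 PO₄³⁻(aq)
With molar solubility s: [Zn²⁺] = 3s, [PO₄³⁻] = 2s.
Ksp = [Zn²⁺]^3[PO₄³⁻]^2 = (3s)^3 · (2s)^2 = 108s^5
108s^5 = 4.11×10⁻³³  ⇒  s^5 = 3.81×10⁻³⁵
s = 1.31×10⁻⁷ M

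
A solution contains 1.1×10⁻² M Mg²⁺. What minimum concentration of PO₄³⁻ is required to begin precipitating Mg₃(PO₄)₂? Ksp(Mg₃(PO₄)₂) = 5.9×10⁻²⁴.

Precipitation of each salt begins when its ion product equals Ksp.
Mg₃(PO₄)₂(s) ⇌ 3 Mg²⁺(aq) + 2 PO₄³⁻(aq)
Ksp = [Mg²⁺]^3[PO₄³⁻]^2 = [PO₄³⁻]^2(1.1×10⁻²)^3
[PO₄³⁻]^2 = 5.9×10⁻²⁴ / (1.1×10⁻²)^3 = 4.4×10⁻¹⁸
[PO₄³⁻] = 2.1×10⁻⁹ M

2.1×10⁻⁹ M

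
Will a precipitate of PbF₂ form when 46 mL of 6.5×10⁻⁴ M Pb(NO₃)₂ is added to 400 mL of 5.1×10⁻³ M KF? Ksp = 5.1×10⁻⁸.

After mixing, V = 46 mL + 400 mL = 446 mL.
[Pb²⁺] = (6.5×10⁻⁴)(46)/446 = 6.7×10⁻⁵ M
[F⁻] = (5.1×10⁻³)(400)/446 = 4.6×10⁻³ M
Q = [Pb²⁺][F⁻]^2 = 1.4×10⁻⁹
Q < Ksp (1.4×10⁻⁹ vs 5.1×10⁻⁸); the solution remains unsaturated and no precipitate forms.

No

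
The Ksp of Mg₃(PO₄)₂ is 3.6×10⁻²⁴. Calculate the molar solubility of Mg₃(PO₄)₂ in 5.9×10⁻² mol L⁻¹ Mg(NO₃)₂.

6.6×10⁻¹¹ M

Mg₃(PO₄)₂(s) ⇌ 3 Mg²⁺(aq) + 2 PO₄³⁻(aq)
Mg²⁺ is already present at 5.9×10⁻² mol L⁻¹. If s mol/L of Mg₃(PO₄)₂ dissolves, [PO₄³⁻] = 2s while [Mg²⁺] ≈ 5.9×10⁻² mol L⁻¹.
Ksp = [Mg²⁺]^3[PO₄³⁻]^2 = (5.9×10⁻²)^3(2s)^2
(2s)^2 = 3.6×10⁻²⁴ / (5.9×10⁻²)^3 = 1.8×10⁻²⁰
s = 6.6×10⁻¹¹ mol L⁻¹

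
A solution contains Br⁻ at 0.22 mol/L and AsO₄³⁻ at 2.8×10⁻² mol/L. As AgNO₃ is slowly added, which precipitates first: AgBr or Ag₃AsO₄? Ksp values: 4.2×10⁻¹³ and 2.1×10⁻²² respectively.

AgBr

Precipitation begins when Q = Ksp.
For AgBr: [Ag⁺] = (Ksp/[Br⁻]) = 1.9×10⁻¹² mol/L
For Ag₃AsO₄: [Ag⁺] = (Ksp/[AsO₄³⁻])^(1/3) = 2.0×10⁻⁷ mol/L
The smaller threshold [Ag⁺] is reached first, so AgBr precipitates first.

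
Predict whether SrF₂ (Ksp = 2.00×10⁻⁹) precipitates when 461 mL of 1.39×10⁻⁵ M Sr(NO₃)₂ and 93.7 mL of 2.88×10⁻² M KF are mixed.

No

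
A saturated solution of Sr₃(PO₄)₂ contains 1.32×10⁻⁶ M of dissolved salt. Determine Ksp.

Ksp = 4.33×10⁻²⁸

Sr₃(PO₄)₂(s) ⇌ 3 Sr²⁺(aq) + 2 PO₄³⁻(aq)
For each mole of Sr₃(PO₄)₂ that dissolves per liter, [Sr²⁺] = 3s and [PO₄³⁻] = 2s; let s denote this solubility.
Ksp = [Sr²⁺]^3[PO₄³⁻]^2 = (3s)^3 · (2s)^2 = 108s^5
Ksp = 108 × (1.32×10⁻⁶)^5 = 4.33×10⁻²⁸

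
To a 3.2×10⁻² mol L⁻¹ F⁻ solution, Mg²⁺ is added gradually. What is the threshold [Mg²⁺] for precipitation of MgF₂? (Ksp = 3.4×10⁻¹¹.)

The threshold for precipitation is Q = Ksp.
MgF₂(s) ⇌ Mg²⁺(aq) + 2 F⁻(aq)
Ksp = [Mg²⁺][F⁻]^2 = [Mg²⁺](3.2×10⁻²)^2
[Mg²⁺] = 3.4×10⁻¹¹ / (3.2×10⁻²)^2 = 3.3×10⁻⁸
[Mg²⁺] = 3.3×10⁻⁸ mol L⁻¹

3.3×10⁻⁸ M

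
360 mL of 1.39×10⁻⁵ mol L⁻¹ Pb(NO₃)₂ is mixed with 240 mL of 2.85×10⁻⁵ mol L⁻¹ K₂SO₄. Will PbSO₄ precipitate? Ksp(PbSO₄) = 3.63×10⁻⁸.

Total volume after mixing = 360 + 240 = 600 mL.
[Pb²⁺] = (1.39×10⁻⁵)(360)/600 = 8.34×10⁻⁶ mol L⁻¹
[SO₄²⁻] = (2.85×10⁻⁵)(240)/600 = 1.14×10⁻⁵ mol L⁻¹
Q = [Pb²⁺][SO₄²⁻] = 9.51×10⁻¹¹
Q = 9.51×10⁻¹¹ < Ksp = 3.63×10⁻⁸, so the solution is unsaturated and no precipitate forms.

No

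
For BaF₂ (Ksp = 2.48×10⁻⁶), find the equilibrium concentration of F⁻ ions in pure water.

1.71×10⁻² M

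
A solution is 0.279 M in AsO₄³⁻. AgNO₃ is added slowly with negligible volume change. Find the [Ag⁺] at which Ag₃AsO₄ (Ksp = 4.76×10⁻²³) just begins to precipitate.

5.55×10⁻⁸ M

Each salt precipitates once Q = Ksp for that salt.
Ag₃AsO₄(s) ⇌ 3 Ag⁺(aq) + AsO₄³⁻(aq)
Ksp = [Ag⁺]^3[AsO₄³⁻] = [Ag⁺]^3(0.279)
[Ag⁺]^3 = 4.76×10⁻²³ / (0.279) = 1.71×10⁻²²
[Ag⁺] = 5.55×10⁻⁸ M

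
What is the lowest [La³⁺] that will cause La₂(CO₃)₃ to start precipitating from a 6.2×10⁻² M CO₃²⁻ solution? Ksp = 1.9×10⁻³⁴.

8.9×10⁻¹⁶ M

A salt starts to precipitate once the ion product Q reaches its Ksp.
La₂(CO₃)₃(s) ⇌ 2 La³⁺(aq) + 3 CO₃²⁻(aq)
Ksp = [La³⁺]^2[CO₃²⁻]^3 = [La³⁺]^2(6.2×10⁻²)^3
[La³⁺]^2 = 1.9×10⁻³⁴ / (6.2×10⁻²)^3 = 8.0×10⁻³¹
[La³⁺] = 8.9×10⁻¹⁶ M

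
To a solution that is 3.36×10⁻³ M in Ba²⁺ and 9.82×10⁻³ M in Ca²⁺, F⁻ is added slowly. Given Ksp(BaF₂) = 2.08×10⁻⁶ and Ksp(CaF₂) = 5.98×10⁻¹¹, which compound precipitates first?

CaF₂

Each salt precipitates once Q = Ksp for that salt.
For BaF₂: [F⁻] = (Ksp/[Ba²⁺])^(1/2) = 2.49×10⁻² M
For CaF₂: [F⁻] = (Ksp/[Ca²⁺])^(1/2) = 7.80×10⁻⁵ M
The smaller threshold [F⁻] is reached first, so CaF₂ precipitates first.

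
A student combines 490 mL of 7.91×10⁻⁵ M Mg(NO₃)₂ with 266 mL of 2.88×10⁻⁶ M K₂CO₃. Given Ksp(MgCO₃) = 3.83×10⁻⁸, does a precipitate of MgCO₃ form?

The combined volume is 756 mL.
[Mg²⁺] = (7.91×10⁻⁵)(490)/756 = 5.13×10⁻⁵ M
[CO₃²⁻] = (2.88×10⁻⁶)(266)/756 = 1.01×10⁻⁶ M
Q = [Mg²⁺][CO₃²⁻] = 5.20×10⁻¹¹
Since Q (5.20×10⁻¹¹) is less than Ksp (3.83×10⁻⁸), no MgCO₃ precipitates.

No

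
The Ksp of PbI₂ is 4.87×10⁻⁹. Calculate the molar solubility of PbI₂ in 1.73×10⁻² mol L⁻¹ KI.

1.63×10⁻⁵ M

PbI₂(s) ⇌ Pb²⁺(aq) + 2 I⁻(aq)
The solution already contains I⁻ at 1.73×10⁻² mol L⁻¹. Let s be the molar solubility of PbI₂.
[I⁻] ≈ 1.73×10⁻² mol L⁻¹ (common ion dominates); [Pb²⁺] = s.
Ksp = [Pb²⁺][I⁻]^2 = s(1.73×10⁻²)^2
s = 4.87×10⁻⁹ / (1.73×10⁻²)^2 = 1.63×10⁻⁵
s = 1.63×10⁻⁵ mol L⁻¹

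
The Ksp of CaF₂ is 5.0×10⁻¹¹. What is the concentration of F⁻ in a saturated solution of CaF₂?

CaF₂(s) ⇌ Ca²⁺(aq) + 2 F⁻(aq)
If s mol/L of CaF₂ dissolves, [Ca²⁺] = s and [F⁻] = 2s.
Ksp = [Ca²⁺][F⁻]^2 = s · (2s)^2 = 4s^3 = 5.0×10⁻¹¹
s = 2.3×10⁻⁴ mol/L
[F⁻] = 2s = 4.6×10⁻⁴ mol/L

4.6×10⁻⁴ M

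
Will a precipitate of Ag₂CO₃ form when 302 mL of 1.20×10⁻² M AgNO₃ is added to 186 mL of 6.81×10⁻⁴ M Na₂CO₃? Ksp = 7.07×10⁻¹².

After mixing, V = 302 mL + 186 mL = 488 mL.
[Ag⁺] = (1.20×10⁻²)(302)/488 = 7.43×10⁻³ M
[CO₃²⁻] = (6.81×10⁻⁴)(186)/488 = 2.60×10⁻⁴ M
Q = [Ag⁺]^2[CO₃²⁻] = 1.43×10⁻⁸
Because Q > Ksp (1.43×10⁻⁸ vs 7.07×10⁻¹²), a precipitate of Ag₂CO₃ forms.

Yes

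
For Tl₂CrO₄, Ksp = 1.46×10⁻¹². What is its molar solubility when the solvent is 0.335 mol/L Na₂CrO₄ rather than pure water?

1.04×10⁻⁶ M

Tl₂CrO₄(s) ⇌ 2 Tl⁺(aq) + CrO₄²⁻(aq)
CrO₄²⁻ is already present at 0.335 mol/L. If s mol/L of Tl₂CrO₄ dissolves, [Tl⁺] = 2s while [CrO₄²⁻] ≈ 0.335 mol/L.
Ksp = [Tl⁺]^2[CrO₄²⁻] = (2s)^2(0.335)
(2s)^2 = 1.46×10⁻¹² / (0.335) = 4.36×10⁻¹²
s = 1.04×10⁻⁶ mol/L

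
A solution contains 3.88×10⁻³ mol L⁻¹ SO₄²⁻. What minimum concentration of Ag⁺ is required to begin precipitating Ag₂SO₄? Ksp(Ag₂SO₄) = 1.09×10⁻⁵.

Precipitation of each salt begins when its ion product equals Ksp.
Ag₂SO₄(s) ⇌ 2 Ag⁺(aq) + SO₄²⁻(aq)
Ksp = [Ag⁺]^2[SO₄²⁻] = [Ag⁺]^2(3.88×10⁻³)
[Ag⁺]^2 = 1.09×10⁻⁵ / (3.88×10⁻³) = 2.81×10⁻³
[Ag⁺] = 5.30×10⁻² mol L⁻¹

5.30×10⁻² M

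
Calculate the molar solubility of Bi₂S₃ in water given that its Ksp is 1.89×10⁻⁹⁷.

Bi₂S₃(s) ⇌ 2 Bi³⁺(aq) + 3 S²⁻(aq)
Let s be the molar solubility. Then [Bi³⁺] = 2s and [S²⁻] = 3s.
Ksp = [Bi³⁺]^2[S²⁻]^3 = (2s)^2 · (3s)^3 = 108s^5
108s^5 = 1.89×10⁻⁹⁷  ⇒  s^5 = 1.75×10⁻⁹⁹
s = 1.77×10⁻²⁰ M

1.77×10⁻²⁰ M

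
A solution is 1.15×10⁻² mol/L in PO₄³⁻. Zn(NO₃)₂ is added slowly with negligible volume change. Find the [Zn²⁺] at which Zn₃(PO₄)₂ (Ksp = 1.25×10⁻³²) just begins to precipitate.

Precipitation begins when Q = Ksp.
Zn₃(PO₄)₂(s) ⇌ 3 Zn²⁺(aq) + 2 PO₄³⁻(aq)
Ksp = [Zn²⁺]^3[PO₄³⁻]^2 = [Zn²⁺]^3(1.15×10⁻²)^2
[Zn²⁺]^3 = 1.25×10⁻³² / (1.15×10⁻²)^2 = 9.45×10⁻²⁹
[Zn²⁺] = 4.56×10⁻¹⁰ mol/L

4.56×10⁻¹⁰ M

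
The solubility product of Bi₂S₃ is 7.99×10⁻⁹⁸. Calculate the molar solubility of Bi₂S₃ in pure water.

Bi₂S₃(s) ⇌ 2 Bi³⁺(aq) + 3 S²⁻(aq)
With molar solubility s: [Bi³⁺] = 2s, [S²⁻] = 3s.
Ksp = [Bi³⁺]^2[S²⁻]^3 = (2s)^2 · (3s)^3 = 108s^5
108s^5 = 7.99×10⁻⁹⁸  ⇒  s^5 = 7.40×10⁻¹⁰⁰
Taking the 5th root, s = 1.49×10⁻²⁰ mol/L.

1.49×10⁻²⁰ M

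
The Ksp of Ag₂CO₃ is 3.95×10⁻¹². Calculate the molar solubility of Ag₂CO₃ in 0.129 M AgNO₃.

2.37×10⁻¹⁰ M

Ag₂CO₃(s) ⇌ 2 Ag⁺(aq) + CO₃²⁻(aq)
Let s be the solubility of Ag₂CO₃ here. The common ion gives [Ag⁺] ≈ 0.129 M, and [CO₃²⁻] = s.
Ksp = [Ag⁺]^2[CO₃²⁻] = (0.129)^2s
s = 3.95×10⁻¹² / (0.129)^2 = 2.37×10⁻¹⁰
s = 2.37×10⁻¹⁰ M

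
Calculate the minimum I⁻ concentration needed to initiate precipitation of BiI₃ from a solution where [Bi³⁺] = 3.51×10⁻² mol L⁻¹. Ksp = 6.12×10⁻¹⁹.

Precipitation of each salt begins when its ion product equals Ksp.
BiI₃(s) ⇌ Bi³⁺(aq) + 3 I⁻(aq)
Ksp = [Bi³⁺][I⁻]^3 = [I⁻]^3(3.51×10⁻²)
[I⁻]^3 = 6.12×10⁻¹⁹ / (3.51×10⁻²) = 1.74×10⁻¹⁷
[I⁻] = 2.59×10⁻⁶ mol L⁻¹

2.59×10⁻⁶ M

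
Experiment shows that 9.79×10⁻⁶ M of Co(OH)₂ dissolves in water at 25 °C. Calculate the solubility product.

Ksp = 3.75×10⁻¹⁵

Co(OH)₂(s) ⇌ Co²⁺(aq) + 2 OH⁻(aq)
For each mole of Co(OH)₂ that dissolves per liter, [Co²⁺] = s and [OH⁻] = 2s; let s denote this solubility.
Ksp = [Co²⁺][OH⁻]^2 = s · (2s)^2 = 4s^3
Ksp = 4 × (9.79×10⁻⁶)^3 = 3.75×10⁻¹⁵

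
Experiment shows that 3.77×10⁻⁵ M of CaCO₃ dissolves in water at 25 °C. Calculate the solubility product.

CaCO₃(s) ⇌ Ca²⁺(aq) + CO₃²⁻(aq)
For each mole of CaCO₃ that dissolves per liter, [Ca²⁺] = s and [CO₃²⁻] = s; let s denote this solubility.
Ksp = [Ca²⁺][CO₃²⁻] = s · s = s^2
Ksp = (3.77×10⁻⁵)^2 = 1.42×10⁻⁹

Ksp = 1.42×10⁻⁹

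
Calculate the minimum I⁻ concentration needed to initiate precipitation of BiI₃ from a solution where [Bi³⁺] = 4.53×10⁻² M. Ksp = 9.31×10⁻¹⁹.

Each salt precipitates once Q = Ksp for that salt.
BiI₃(s) ⇌ Bi³⁺(aq) + 3 I⁻(aq)
Ksp = [Bi³⁺][I⁻]^3 = [I⁻]^3(4.53×10⁻²)
[I⁻]^3 = 9.31×10⁻¹⁹ / (4.53×10⁻²) = 2.06×10⁻¹⁷
[I⁻] = 2.74×10⁻⁶ M

2.74×10⁻⁶ M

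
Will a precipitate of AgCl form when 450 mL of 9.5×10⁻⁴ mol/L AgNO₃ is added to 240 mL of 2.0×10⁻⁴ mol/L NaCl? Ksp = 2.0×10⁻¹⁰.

After mixing, V = 450 mL + 240 mL = 690 mL.
[Ag⁺] = (9.5×10⁻⁴)(450)/690 = 6.2×10⁻⁴ mol/L
[Cl⁻] = (2.0×10⁻⁴)(240)/690 = 7.0×10⁻⁵ mol/L
Q = [Ag⁺][Cl⁻] = 4.3×10⁻⁸
Q = 4.3×10⁻⁸ > Ksp = 2.0×10⁻¹⁰, so the solution is supersaturated and AgCl precipitates.

Yes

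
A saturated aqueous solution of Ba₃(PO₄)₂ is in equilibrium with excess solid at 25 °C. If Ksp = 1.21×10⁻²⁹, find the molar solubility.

Ba₃(PO₄)₂(s) ⇌ 3 Ba²⁺(aq) + 2 PO₄³⁻(aq)
Let s be the molar solubility. Then [Ba²⁺] = 3s and [PO₄³⁻] = 2s.
Ksp = [Ba²⁺]^3[PO₄³⁻]^2 = (3s)^3 · (2s)^2 = 108s^5
108s^5 = 1.21×10⁻²⁹  ⇒  s^5 = 1.12×10⁻³¹
s = 6.45×10⁻⁷ mol/L

6.45×10⁻⁷ M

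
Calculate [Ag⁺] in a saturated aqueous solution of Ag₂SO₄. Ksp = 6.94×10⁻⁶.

2.40×10⁻² M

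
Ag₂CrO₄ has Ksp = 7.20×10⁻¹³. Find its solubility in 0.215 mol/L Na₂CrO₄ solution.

9.15×10⁻⁷ M

Ag₂CrO₄(s) ⇌ 2 Ag⁺(aq) + CrO₄²⁻(aq)
The solution already contains CrO₄²⁻ at 0.215 mol/L. Let s be the molar solubility of Ag₂CrO₄.
[CrO₄²⁻] ≈ 0.215 mol/L (common ion dominates); [Ag⁺] = 2s.
Ksp = [Ag⁺]^2[CrO₄²⁻] = (2s)^2(0.215)
(2s)^2 = 7.20×10⁻¹³ / (0.215) = 3.35×10⁻¹²
s = 9.15×10⁻⁷ mol/L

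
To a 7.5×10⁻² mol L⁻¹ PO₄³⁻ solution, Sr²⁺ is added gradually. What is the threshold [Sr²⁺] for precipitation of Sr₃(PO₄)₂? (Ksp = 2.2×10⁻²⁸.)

3.4×10⁻⁹ M

Precipitation of each salt begins when its ion product equals Ksp.
Sr₃(PO₄)₂(s) ⇌ 3 Sr²⁺(aq) + 2 PO₄³⁻(aq)
Ksp = [Sr²⁺]^3[PO₄³⁻]^2 = [Sr²⁺]^3(7.5×10⁻²)^2
[Sr²⁺]^3 = 2.2×10⁻²⁸ / (7.5×10⁻²)^2 = 3.9×10⁻²⁶
[Sr²⁺] = 3.4×10⁻⁹ mol L⁻¹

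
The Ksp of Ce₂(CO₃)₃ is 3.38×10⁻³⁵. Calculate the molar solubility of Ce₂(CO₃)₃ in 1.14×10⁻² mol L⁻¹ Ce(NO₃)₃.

Ce₂(CO₃)₃(s) ⇌ 2 Ce³⁺(aq) + 3 CO₃²⁻(aq)
With Ce³⁺ already at 1.14×10⁻² mol L⁻¹ and s small, take [Ce³⁺] ≈ 1.14×10⁻² mol L⁻¹ and [CO₃²⁻] = 3s.
Ksp = [Ce³⁺]^2[CO₃²⁻]^3 = (1.14×10⁻²)^2(3s)^3
(3s)^3 = 3.38×10⁻³⁵ / (1.14×10⁻²)^2 = 2.60×10⁻³¹
s = 2.13×10⁻¹¹ mol L⁻¹

2.13×10⁻¹¹ M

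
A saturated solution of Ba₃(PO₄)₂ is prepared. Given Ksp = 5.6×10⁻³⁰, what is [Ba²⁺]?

1.7×10⁻⁶ M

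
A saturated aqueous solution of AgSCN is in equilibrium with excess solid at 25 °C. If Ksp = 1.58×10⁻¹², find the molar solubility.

AgSCN(s) ⇌ Ag⁺(aq) + SCN⁻(aq)
If s mol/L of AgSCN dissolves, [Ag⁺] = s and [SCN⁻] = s.
Ksp = [Ag⁺][SCN⁻] = s · s = s^2
s^2 = 1.58×10⁻¹²
Taking the 2nd root, s = 1.26×10⁻⁶ mol L⁻¹.

1.26×10⁻⁶ M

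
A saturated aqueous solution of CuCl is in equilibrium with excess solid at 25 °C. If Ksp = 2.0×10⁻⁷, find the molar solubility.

CuCl(s) ⇌ Cu⁺(aq) + Cl⁻(aq)
If s mol/L of CuCl dissolves, [Cu⁺] = s and [Cl⁻] = s.
Ksp = [Cu⁺][Cl⁻] = s · s = s^2
s^2 = 2.0×10⁻⁷
Taking the 2nd root, s = 4.5×10⁻⁴ M.

4.5×10⁻⁴ M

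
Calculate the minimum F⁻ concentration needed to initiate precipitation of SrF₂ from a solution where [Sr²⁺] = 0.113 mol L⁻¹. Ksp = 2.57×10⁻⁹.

1.51×10⁻⁴ M

Precipitation of each salt begins when its ion product equals Ksp.
SrF₂(s) ⇌ Sr²⁺(aq) + 2 F⁻(aq)
Ksp = [Sr²⁺][F⁻]^2 = [F⁻]^2(0.113)
[F⁻]^2 = 2.57×10⁻⁹ / (0.113) = 2.27×10⁻⁸
[F⁻] = 1.51×10⁻⁴ mol L⁻¹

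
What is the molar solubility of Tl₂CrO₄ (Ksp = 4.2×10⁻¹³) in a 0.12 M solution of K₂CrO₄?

Tl₂CrO₄(s) ⇌ 2 Tl⁺(aq) + CrO₄²⁻(aq)
Let s be the solubility of Tl₂CrO₄ here. The common ion gives [CrO₄²⁻] ≈ 0.12 M, and [Tl⁺] = 2s.
Ksp = [Tl⁺]^2[CrO₄²⁻] = (2s)^2(0.12)
(2s)^2 = 4.2×10⁻¹³ / (0.12) = 3.5×10⁻¹²
s = 9.4×10⁻⁷ M

9.4×10⁻⁷ M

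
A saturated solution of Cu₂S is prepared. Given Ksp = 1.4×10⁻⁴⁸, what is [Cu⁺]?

Cu₂S(s) ⇌ 2 Cu⁺(aq) + S²⁻(aq)
With molar solubility s: [Cu⁺] = 2s, [S²⁻] = s.
Ksp = [Cu⁺]^2[S²⁻] = (2s)^2 · s = 4s^3 = 1.4×10⁻⁴⁸
s = 7.0×10⁻¹⁷ M
[Cu⁺] = 2s = 1.4×10⁻¹⁶ M

1.4×10⁻¹⁶ M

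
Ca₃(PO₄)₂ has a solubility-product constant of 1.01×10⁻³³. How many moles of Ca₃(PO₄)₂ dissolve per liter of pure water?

Ca₃(PO₄)₂(s) ⇌ 3 Ca²⁺(aq) + 2 PO₄³⁻(aq)
With molar solubility s: [Ca²⁺] = 3s, [PO₄³⁻] = 2s.
Ksp = [Ca²⁺]^3[PO₄³⁻]^2 = (3s)^3 · (2s)^2 = 108s^5
108s^5 = 1.01×10⁻³³  ⇒  s^5 = 9.35×10⁻³⁶
Taking the 5th root, s = 9.87×10⁻⁸ mol L⁻¹.

9.87×10⁻⁸ M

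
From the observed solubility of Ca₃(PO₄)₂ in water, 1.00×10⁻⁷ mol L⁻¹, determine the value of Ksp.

Ksp = 1.08×10⁻³³

Ca₃(PO₄)₂(s) ⇌ 3 Ca²⁺(aq) + 2 PO₄³⁻(aq)
For each mole of Ca₃(PO₄)₂ that dissolves per liter, [Ca²⁺] = 3s and [PO₄³⁻] = 2s; let s denote this solubility.
Ksp = [Ca²⁺]^3[PO₄³⁻]^2 = (3s)^3 · (2s)^2 = 108s^5
Ksp = 108 × (1.00×10⁻⁷)^5 = 1.08×10⁻³³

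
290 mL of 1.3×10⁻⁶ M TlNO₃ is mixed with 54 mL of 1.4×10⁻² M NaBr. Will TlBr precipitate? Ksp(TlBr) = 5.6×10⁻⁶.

The combined volume is 344 mL.
[Tl⁺] = (1.3×10⁻⁶)(290)/344 = 1.1×10⁻⁶ M
[Br⁻] = (1.4×10⁻²)(54)/344 = 2.2×10⁻³ M
Q = [Tl⁺][Br⁻] = 2.4×10⁻⁹
Since Q (2.4×10⁻⁹) is less than Ksp (5.6×10⁻⁶), no TlBr precipitates.

No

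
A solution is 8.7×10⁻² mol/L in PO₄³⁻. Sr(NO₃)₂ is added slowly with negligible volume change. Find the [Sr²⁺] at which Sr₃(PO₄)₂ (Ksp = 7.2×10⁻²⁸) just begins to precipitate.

4.6×10⁻⁹ M

Precipitation of each salt begins when its ion product equals Ksp.
Sr₃(PO₄)₂(s) ⇌ 3 Sr²⁺(aq) + 2 PO₄³⁻(aq)
Ksp = [Sr²⁺]^3[PO₄³⁻]^2 = [Sr²⁺]^3(8.7×10⁻²)^2
[Sr²⁺]^3 = 7.2×10⁻²⁸ / (8.7×10⁻²)^2 = 9.5×10⁻²⁶
[Sr²⁺] = 4.6×10⁻⁹ mol/L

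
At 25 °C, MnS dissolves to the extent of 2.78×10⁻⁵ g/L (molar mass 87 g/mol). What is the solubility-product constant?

Ksp = 1.02×10⁻¹³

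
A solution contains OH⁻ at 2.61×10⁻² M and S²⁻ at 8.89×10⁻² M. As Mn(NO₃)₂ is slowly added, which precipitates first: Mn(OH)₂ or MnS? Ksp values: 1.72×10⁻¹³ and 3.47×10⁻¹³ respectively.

MnS

A salt starts to precipitate once the ion product Q reaches its Ksp.
For Mn(OH)₂: [Mn²⁺] = (Ksp/[OH⁻]^2) = 2.52×10⁻¹⁰ M
For MnS: [Mn²⁺] = (Ksp/[S²⁻]) = 3.90×10⁻¹² M
Since MnS needs less Mn²⁺ to reach saturation, it precipitates first.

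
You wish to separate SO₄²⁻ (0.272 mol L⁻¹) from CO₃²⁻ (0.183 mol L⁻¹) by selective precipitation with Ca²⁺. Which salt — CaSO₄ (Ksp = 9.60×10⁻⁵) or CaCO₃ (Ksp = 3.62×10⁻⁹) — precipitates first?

Each salt precipitates once Q = Ksp for that salt.
For CaSO₄: [Ca²⁺] = (Ksp/[SO₄²⁻]) = 3.53×10⁻⁴ mol L⁻¹
For CaCO₃: [Ca²⁺] = (Ksp/[CO₃²⁻]) = 1.98×10⁻⁸ mol L⁻¹
Since CaCO₃ needs less Ca²⁺ to reach saturation, it precipitates first.

CaCO₃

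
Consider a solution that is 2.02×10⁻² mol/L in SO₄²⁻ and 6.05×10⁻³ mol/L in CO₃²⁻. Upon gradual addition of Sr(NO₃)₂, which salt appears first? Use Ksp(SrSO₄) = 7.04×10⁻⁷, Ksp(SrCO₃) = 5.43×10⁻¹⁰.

SrCO₃

Precipitation of each salt begins when its ion product equals Ksp.
For SrSO₄: [Sr²⁺] = (Ksp/[SO₄²⁻]) = 3.49×10⁻⁵ mol/L
For SrCO₃: [Sr²⁺] = (Ksp/[CO₃²⁻]) = 8.98×10⁻⁸ mol/L
The smaller threshold [Sr²⁺] is reached first, so SrCO₃ precipitates first.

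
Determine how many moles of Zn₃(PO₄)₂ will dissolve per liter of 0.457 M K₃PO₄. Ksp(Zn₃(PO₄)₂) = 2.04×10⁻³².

Zn₃(PO₄)₂(s) ⇌ 3 Zn²⁺(aq) + 2 PO₄³⁻(aq)
With PO₄³⁻ already at 0.457 M and s small, take [PO₄³⁻] ≈ 0.457 M and [Zn²⁺] = 3s.
Ksp = [Zn²⁺]^3[PO₄³⁻]^2 = (3s)^3(0.457)^2
(3s)^3 = 2.04×10⁻³² / (0.457)^2 = 9.77×10⁻³²
s = 1.54×10⁻¹¹ M

1.54×10⁻¹¹ M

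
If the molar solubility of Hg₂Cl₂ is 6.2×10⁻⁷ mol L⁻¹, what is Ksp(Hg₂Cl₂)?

Ksp = 9.5×10⁻¹⁹

Hg₂Cl₂(s) ⇌ Hg₂²⁺(aq) + 2 Cl⁻(aq)
If s mol/L of Hg₂Cl₂ dissolves, [Hg₂²⁺] = s and [Cl⁻] = 2s.
Ksp = [Hg₂²⁺][Cl⁻]^2 = s · (2s)^2 = 4s^3
Ksp = 4 × (6.2×10⁻⁷)^3 = 9.5×10⁻¹⁹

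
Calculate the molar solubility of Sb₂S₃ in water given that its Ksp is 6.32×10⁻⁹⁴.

Sb₂S₃(s) ⇌ 2 Sb³⁺(aq) + 3 S²⁻(aq)
Call the molar solubility s, so that [Sb³⁺] = 2s and [S²⁻] = 3s.
Ksp = [Sb³⁺]^2[S²⁻]^3 = (2s)^2 · (3s)^3 = 108s^5
108s^5 = 6.32×10⁻⁹⁴  ⇒  s^5 = 5.85×10⁻⁹⁶
s = 8.98×10⁻²⁰ mol L⁻¹

8.98×10⁻²⁰ M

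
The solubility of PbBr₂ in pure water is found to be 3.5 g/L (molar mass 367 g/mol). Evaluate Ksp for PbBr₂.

Ksp = 3.5×10⁻⁶

s = (3.5 g L⁻¹)/(367 g mol⁻¹) = 9.537×10⁻³ M
PbBr₂(s) ⇌ Pb²⁺(aq) + 2 Br⁻(aq)
With molar solubility s: [Pb²⁺] = s, [Br⁻] = 2s.
Ksp = [Pb²⁺][Br⁻]^2 = s · (2s)^2 = 4s^3
Ksp = 4 × (9.537×10⁻³)^3 = 3.5×10⁻⁶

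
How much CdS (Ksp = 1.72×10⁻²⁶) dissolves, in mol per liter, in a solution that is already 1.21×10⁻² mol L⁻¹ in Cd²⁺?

1.42×10⁻²⁴ M

CdS(s) ⇌ Cd²⁺(aq) + S²⁻(aq)
Cd²⁺ is already present at 1.21×10⁻² mol L⁻¹. If s mol/L of CdS dissolves, [S²⁻] = s while [Cd²⁺] ≈ 1.21×10⁻² mol L⁻¹.
Ksp = [Cd²⁺][S²⁻] = (1.21×10⁻²)s
s = 1.72×10⁻²⁶ / (1.21×10⁻²) = 1.42×10⁻²⁴
s = 1.42×10⁻²⁴ mol L⁻¹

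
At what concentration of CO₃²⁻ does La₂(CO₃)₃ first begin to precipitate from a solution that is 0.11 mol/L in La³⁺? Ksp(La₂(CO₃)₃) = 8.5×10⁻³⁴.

4.1×10⁻¹¹ M

Each salt precipitates once Q = Ksp for that salt.
La₂(CO₃)₃(s) ⇌ 2 La³⁺(aq) + 3 CO₃²⁻(aq)
Ksp = [La³⁺]^2[CO₃²⁻]^3 = [CO₃²⁻]^3(0.11)^2
[CO₃²⁻]^3 = 8.5×10⁻³⁴ / (0.11)^2 = 7.0×10⁻³²
[CO₃²⁻] = 4.1×10⁻¹¹ mol/L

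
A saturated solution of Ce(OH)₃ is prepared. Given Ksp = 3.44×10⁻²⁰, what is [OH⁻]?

1.79×10⁻⁵ M

Ce(OH)₃(s) ⇌ Ce³⁺(aq) + 3 OH⁻(aq)
Call the molar solubility s, so that [Ce³⁺] = s and [OH⁻] = 3s.
Ksp = [Ce³⁺][OH⁻]^3 = s · (3s)^3 = 27s^4 = 3.44×10⁻²⁰
s = 5.97×10⁻⁶ mol L⁻¹
[OH⁻] = 3s = 1.79×10⁻⁵ mol L⁻¹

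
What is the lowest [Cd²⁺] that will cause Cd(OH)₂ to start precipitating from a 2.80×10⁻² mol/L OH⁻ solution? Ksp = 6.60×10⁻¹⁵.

The threshold for precipitation is Q = Ksp.
Cd(OH)₂(s) ⇌ Cd²⁺(aq) + 2 OH⁻(aq)
Ksp = [Cd²⁺][OH⁻]^2 = [Cd²⁺](2.80×10⁻²)^2
[Cd²⁺] = 6.60×10⁻¹⁵ / (2.80×10⁻²)^2 = 8.42×10⁻¹²
[Cd²⁺] = 8.42×10⁻¹² mol/L

8.42×10⁻¹² M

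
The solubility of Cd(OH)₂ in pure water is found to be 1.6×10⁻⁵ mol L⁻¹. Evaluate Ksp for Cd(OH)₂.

Ksp = 1.6×10⁻¹⁴

Cd(OH)₂(s) ⇌ Cd²⁺(aq) + 2 OH⁻(aq)
Let s be the molar solubility. Then [Cd²⁺] = s and [OH⁻] = 2s.
Ksp = [Cd²⁺][OH⁻]^2 = s · (2s)^2 = 4s^3
Ksp = 4 × (1.6×10⁻⁵)^3 = 1.6×10⁻¹⁴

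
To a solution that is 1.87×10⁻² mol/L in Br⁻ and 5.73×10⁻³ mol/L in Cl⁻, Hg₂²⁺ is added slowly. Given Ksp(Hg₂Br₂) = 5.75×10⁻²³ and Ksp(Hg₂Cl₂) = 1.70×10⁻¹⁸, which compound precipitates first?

Each salt precipitates once Q = Ksp for that salt.
For Hg₂Br₂: [Hg₂²⁺] = (Ksp/[Br⁻]^2) = 1.64×10⁻¹⁹ mol/L
For Hg₂Cl₂: [Hg₂²⁺] = (Ksp/[Cl⁻]^2) = 5.18×10⁻¹⁴ mol/L
Hg₂Br₂ requires the lower [Hg₂²⁺], so it precipitates first.

Hg₂Br₂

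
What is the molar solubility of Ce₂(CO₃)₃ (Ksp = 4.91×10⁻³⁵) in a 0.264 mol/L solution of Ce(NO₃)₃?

2.97×10⁻¹² M

Ce₂(CO₃)₃(s) ⇌ 2 Ce³⁺(aq) + 3 CO₃²⁻(aq)
Ce³⁺ is already present at 0.264 mol/L. If s mol/L of Ce₂(CO₃)₃ dissolves, [CO₃²⁻] = 3s while [Ce³⁺] ≈ 0.264 mol/L.
Ksp = [Ce³⁺]^2[CO₃²⁻]^3 = (0.264)^2(3s)^3
(3s)^3 = 4.91×10⁻³⁵ / (0.264)^2 = 7.04×10⁻³⁴
s = 2.97×10⁻¹² mol/L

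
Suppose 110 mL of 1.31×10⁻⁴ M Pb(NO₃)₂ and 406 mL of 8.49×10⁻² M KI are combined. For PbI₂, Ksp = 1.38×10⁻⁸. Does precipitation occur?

Yes

Total volume after mixing = 110 + 406 = 516 mL.
[Pb²⁺] = (1.31×10⁻⁴)(110)/516 = 2.79×10⁻⁵ M
[I⁻] = (8.49×10⁻²)(406)/516 = 6.68×10⁻² M
Q = [Pb²⁺][I⁻]^2 = 1.25×10⁻⁷
Because Q > Ksp (1.25×10⁻⁷ vs 1.38×10⁻⁸), a precipitate of PbI₂ forms.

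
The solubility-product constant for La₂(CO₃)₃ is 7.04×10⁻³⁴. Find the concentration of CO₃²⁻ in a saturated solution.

2.75×10⁻⁷ M

La₂(CO₃)₃(s) ⇌ 2 La³⁺(aq) + 3 CO₃²⁻(aq)
Call the molar solubility s, so that [La³⁺] = 2s and [CO₃²⁻] = 3s.
Ksp = [La³⁺]^2[CO₃²⁻]^3 = (2s)^2 · (3s)^3 = 108s^5 = 7.04×10⁻³⁴
s = 9.18×10⁻⁸ mol/L
[CO₃²⁻] = 3s = 2.75×10⁻⁷ mol/L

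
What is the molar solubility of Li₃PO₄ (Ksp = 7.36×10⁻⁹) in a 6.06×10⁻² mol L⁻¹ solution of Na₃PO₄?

Li₃PO₄(s) ⇌ 3 Li⁺(aq) + PO₄³⁻(aq)
PO₄³⁻ is already present at 6.06×10⁻² mol L⁻¹. If s mol/L of Li₃PO₄ dissolves, [Li⁺] = 3s while [PO₄³⁻] ≈ 6.06×10⁻² mol L⁻¹.
Ksp = [Li⁺]^3[PO₄³⁻] = (3s)^3(6.06×10⁻²)
(3s)^3 = 7.36×10⁻⁹ / (6.06×10⁻²) = 1.21×10⁻⁷
s = 1.65×10⁻³ mol L⁻¹

1.65×10⁻³ M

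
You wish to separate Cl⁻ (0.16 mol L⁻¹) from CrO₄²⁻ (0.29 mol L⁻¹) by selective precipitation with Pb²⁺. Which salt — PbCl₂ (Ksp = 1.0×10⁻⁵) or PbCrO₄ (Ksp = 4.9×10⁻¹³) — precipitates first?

PbCrO₄

Precipitation of each salt begins when its ion product equals Ksp.
For PbCl₂: [Pb²⁺] = (Ksp/[Cl⁻]^2) = 3.9×10⁻⁴ mol L⁻¹
For PbCrO₄: [Pb²⁺] = (Ksp/[CrO₄²⁻]) = 1.7×10⁻¹² mol L⁻¹
The smaller threshold [Pb²⁺] is reached first, so PbCrO₄ precipitates first.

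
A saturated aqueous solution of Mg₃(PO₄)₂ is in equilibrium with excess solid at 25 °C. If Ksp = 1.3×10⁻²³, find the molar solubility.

1.0×10⁻⁵ M

Mg₃(PO₄)₂(s) ⇌ 3 Mg²⁺(aq) + 2 PO₄³⁻(aq)
Let s be the molar solubility. Then [Mg²⁺] = 3s and [PO₄³⁻] = 2s.
Ksp = [Mg²⁺]^3[PO₄³⁻]^2 = (3s)^3 · (2s)^2 = 108s^5
108s^5 = 1.3×10⁻²³  ⇒  s^5 = 1.2×10⁻²⁵
Taking the 5th root, s = 1.0×10⁻⁵ M.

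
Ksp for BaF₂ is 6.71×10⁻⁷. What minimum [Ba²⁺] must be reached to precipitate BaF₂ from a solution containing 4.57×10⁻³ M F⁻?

3.21×10⁻² M

The threshold for precipitation is Q = Ksp.
BaF₂(s) ⇌ Ba²⁺(aq) + 2 F⁻(aq)
Ksp = [Ba²⁺][F⁻]^2 = [Ba²⁺](4.57×10⁻³)^2
[Ba²⁺] = 6.71×10⁻⁷ / (4.57×10⁻³)^2 = 3.21×10⁻²
[Ba²⁺] = 3.21×10⁻² M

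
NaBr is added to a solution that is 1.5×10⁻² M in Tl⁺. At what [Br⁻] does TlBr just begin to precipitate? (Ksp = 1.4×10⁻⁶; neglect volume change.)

The threshold for precipitation is Q = Ksp.
TlBr(s) ⇌ Tl⁺(aq) + Br⁻(aq)
Ksp = [Tl⁺][Br⁻] = [Br⁻](1.5×10⁻²)
[Br⁻] = 1.4×10⁻⁶ / (1.5×10⁻²) = 9.3×10⁻⁵
[Br⁻] = 9.3×10⁻⁵ M

9.3×10⁻⁵ M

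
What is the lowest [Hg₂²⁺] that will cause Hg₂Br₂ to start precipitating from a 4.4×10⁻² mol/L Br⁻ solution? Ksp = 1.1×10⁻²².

Precipitation begins when Q = Ksp.
Hg₂Br₂(s) ⇌ Hg₂²⁺(aq) + 2 Br⁻(aq)
Ksp = [Hg₂²⁺][Br⁻]^2 = [Hg₂²⁺](4.4×10⁻²)^2
[Hg₂²⁺] = 1.1×10⁻²² / (4.4×10⁻²)^2 = 5.7×10⁻²⁰
[Hg₂²⁺] = 5.7×10⁻²⁰ mol/L

5.7×10⁻²⁰ M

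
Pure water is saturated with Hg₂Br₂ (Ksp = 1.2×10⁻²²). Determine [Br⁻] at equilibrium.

Hg₂Br₂(s) ⇌ Hg₂²⁺(aq) + 2 Br⁻(aq)
For each mole of Hg₂Br₂ that dissolves per liter, [Hg₂²⁺] = s and [Br⁻] = 2s; let s denote this solubility.
Ksp = [Hg₂²⁺][Br⁻]^2 = s · (2s)^2 = 4s^3 = 1.2×10⁻²²
s = 3.1×10⁻⁸ M
[Br⁻] = 2s = 6.2×10⁻⁸ M

6.2×10⁻⁸ M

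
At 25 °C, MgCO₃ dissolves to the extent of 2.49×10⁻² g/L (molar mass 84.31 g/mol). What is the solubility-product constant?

Ksp = 8.72×10⁻⁸

s = (2.49×10⁻² g L⁻¹)/(84.31 g mol⁻¹) = 2.9534×10⁻⁴ M
MgCO₃(s) ⇌ Mg²⁺(aq) + CO₃²⁻(aq)
If s mol/L of MgCO₃ dissolves, [Mg²⁺] = s and [CO₃²⁻] = s.
Ksp = [Mg²⁺][CO₃²⁻] = s · s = s^2
Ksp = (2.9534×10⁻⁴)^2 = 8.72×10⁻⁸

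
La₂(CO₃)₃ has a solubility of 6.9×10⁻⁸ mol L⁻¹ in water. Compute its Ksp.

La₂(CO₃)₃(s) ⇌ 2 La³⁺(aq) + 3 CO₃²⁻(aq)
With molar solubility s: [La³⁺] = 2s, [CO₃²⁻] = 3s.
Ksp = [La³⁺]^2[CO₃²⁻]^3 = (2s)^2 · (3s)^3 = 108s^5
Ksp = 108 × (6.9×10⁻⁸)^5 = 1.7×10⁻³⁴

Ksp = 1.7×10⁻³⁴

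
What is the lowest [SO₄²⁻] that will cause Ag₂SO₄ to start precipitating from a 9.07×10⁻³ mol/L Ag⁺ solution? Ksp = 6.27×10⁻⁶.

7.62×10⁻² M

Precipitation begins when Q = Ksp.
Ag₂SO₄(s) ⇌ 2 Ag⁺(aq) + SO₄²⁻(aq)
Ksp = [Ag⁺]^2[SO₄²⁻] = [SO₄²⁻](9.07×10⁻³)^2
[SO₄²⁻] = 6.27×10⁻⁶ / (9.07×10⁻³)^2 = 7.62×10⁻²
[SO₄²⁻] = 7.62×10⁻² mol/L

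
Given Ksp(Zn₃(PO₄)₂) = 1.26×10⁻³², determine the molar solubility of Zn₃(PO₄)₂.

Zn₃(PO₄)₂(s) ⇌ 3 Zn²⁺(aq) + 2 PO₄³⁻(aq)
For each mole of Zn₃(PO₄)₂ that dissolves per liter, [Zn²⁺] = 3s and [PO₄³⁻] = 2s; let s denote this solubility.
Ksp = [Zn²⁺]^3[PO₄³⁻]^2 = (3s)^3 · (2s)^2 = 108s^5
108s^5 = 1.26×10⁻³²  ⇒  s^5 = 1.17×10⁻³⁴
Taking the 5th root, s = 1.63×10⁻⁷ mol/L.

1.63×10⁻⁷ M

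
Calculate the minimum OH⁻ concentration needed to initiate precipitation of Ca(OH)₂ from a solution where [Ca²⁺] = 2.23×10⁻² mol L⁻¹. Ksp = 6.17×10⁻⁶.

Precipitation begins when Q = Ksp.
Ca(OH)₂(s) ⇌ Ca²⁺(aq) + 2 OH⁻(aq)
Ksp = [Ca²⁺][OH⁻]^2 = [OH⁻]^2(2.23×10⁻²)
[OH⁻]^2 = 6.17×10⁻⁶ / (2.23×10⁻²) = 2.77×10⁻⁴
[OH⁻] = 1.66×10⁻² mol L⁻¹

1.66×10⁻² M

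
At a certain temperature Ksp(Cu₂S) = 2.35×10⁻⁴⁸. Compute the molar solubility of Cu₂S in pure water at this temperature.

8.38×10⁻¹⁷ M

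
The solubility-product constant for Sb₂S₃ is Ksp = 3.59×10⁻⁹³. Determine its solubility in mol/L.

1.27×10⁻¹⁹ M

Sb₂S₃(s) ⇌ 2 Sb³⁺(aq) + 3 S²⁻(aq)
Let s be the molar solubility. Then [Sb³⁺] = 2s and [S²⁻] = 3s.
Ksp = [Sb³⁺]^2[S²⁻]^3 = (2s)^2 · (3s)^3 = 108s^5
108s^5 = 3.59×10⁻⁹³  ⇒  s^5 = 3.32×10⁻⁹⁵
s = (3.32×10⁻⁹⁵)^(1/5) = 1.27×10⁻¹⁹ M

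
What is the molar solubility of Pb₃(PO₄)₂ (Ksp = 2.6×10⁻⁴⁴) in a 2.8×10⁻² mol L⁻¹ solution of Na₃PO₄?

Pb₃(PO₄)₂(s) ⇌ 3 Pb²⁺(aq) + 2 PO₄³⁻(aq)
The solution already contains PO₄³⁻ at 2.8×10⁻² mol L⁻¹. Let s be the molar solubility of Pb₃(PO₄)₂.
[PO₄³⁻] ≈ 2.8×10⁻² mol L⁻¹ (common ion dominates); [Pb²⁺] = 3s.
Ksp = [Pb²⁺]^3[PO₄³⁻]^2 = (3s)^3(2.8×10⁻²)^2
(3s)^3 = 2.6×10⁻⁴⁴ / (2.8×10⁻²)^2 = 3.3×10⁻⁴¹
s = 1.1×10⁻¹⁴ mol L⁻¹

1.1×10⁻¹⁴ M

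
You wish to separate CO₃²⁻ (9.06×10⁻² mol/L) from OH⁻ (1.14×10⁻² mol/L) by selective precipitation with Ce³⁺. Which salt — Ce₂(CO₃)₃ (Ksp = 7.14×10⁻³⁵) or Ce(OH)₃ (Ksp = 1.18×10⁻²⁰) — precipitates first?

A salt starts to precipitate once the ion product Q reaches its Ksp.
For Ce₂(CO₃)₃: [Ce³⁺] = (Ksp/[CO₃²⁻]^3)^(1/2) = 3.10×10⁻¹⁶ mol/L
For Ce(OH)₃: [Ce³⁺] = (Ksp/[OH⁻]^3) = 7.96×10⁻¹⁵ mol/L
The smaller threshold [Ce³⁺] is reached first, so Ce₂(CO₃)₃ precipitates first.

Ce₂(CO₃)₃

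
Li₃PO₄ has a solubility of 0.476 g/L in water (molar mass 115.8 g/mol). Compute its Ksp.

Ksp = 7.71×10⁻⁹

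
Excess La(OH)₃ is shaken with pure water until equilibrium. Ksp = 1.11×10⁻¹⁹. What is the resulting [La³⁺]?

La(OH)₃(s) ⇌ La³⁺(aq) + 3 OH⁻(aq)
Let s be the molar solubility. Then [La³⁺] = s and [OH⁻] = 3s.
Ksp = [La³⁺][OH⁻]^3 = s · (3s)^3 = 27s^4 = 1.11×10⁻¹⁹
s = 8.01×10⁻⁶ M
[La³⁺] = s = 8.01×10⁻⁶ M

8.01×10⁻⁶ M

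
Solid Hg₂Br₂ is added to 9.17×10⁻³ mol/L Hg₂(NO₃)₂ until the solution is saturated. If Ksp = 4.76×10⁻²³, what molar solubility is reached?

3.60×10⁻¹¹ M

Hg₂Br₂(s) ⇌ Hg₂²⁺(aq) + 2 Br⁻(aq)
Let s be the solubility of Hg₂Br₂ here. The common ion gives [Hg₂²⁺] ≈ 9.17×10⁻³ mol/L, and [Br⁻] = 2s.
Ksp = [Hg₂²⁺][Br⁻]^2 = (9.17×10⁻³)(2s)^2
(2s)^2 = 4.76×10⁻²³ / (9.17×10⁻³) = 5.19×10⁻²¹
s = 3.60×10⁻¹¹ mol/L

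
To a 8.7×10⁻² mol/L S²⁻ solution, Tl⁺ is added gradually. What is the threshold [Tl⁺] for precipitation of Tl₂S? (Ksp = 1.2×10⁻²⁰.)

3.7×10⁻¹⁰ M

The threshold for precipitation is Q = Ksp.
Tl₂S(s) ⇌ 2 Tl⁺(aq) + S²⁻(aq)
Ksp = [Tl⁺]^2[S²⁻] = [Tl⁺]^2(8.7×10⁻²)
[Tl⁺]^2 = 1.2×10⁻²⁰ / (8.7×10⁻²) = 1.4×10⁻¹⁹
[Tl⁺] = 3.7×10⁻¹⁰ mol/L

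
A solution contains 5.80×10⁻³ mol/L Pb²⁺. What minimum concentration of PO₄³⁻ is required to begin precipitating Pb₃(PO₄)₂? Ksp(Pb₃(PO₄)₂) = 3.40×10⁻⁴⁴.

4.17×10⁻¹⁹ M

Precipitation of each salt begins when its ion product equals Ksp.
Pb₃(PO₄)₂(s) ⇌ 3 Pb²⁺(aq) + 2 PO₄³⁻(aq)
Ksp = [Pb²⁺]^3[PO₄³⁻]^2 = [PO₄³⁻]^2(5.80×10⁻³)^3
[PO₄³⁻]^2 = 3.40×10⁻⁴⁴ / (5.80×10⁻³)^3 = 1.74×10⁻³⁷
[PO₄³⁻] = 4.17×10⁻¹⁹ mol/L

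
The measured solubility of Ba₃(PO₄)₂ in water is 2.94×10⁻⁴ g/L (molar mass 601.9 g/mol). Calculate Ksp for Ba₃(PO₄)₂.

Ksp = 3.00×10⁻³⁰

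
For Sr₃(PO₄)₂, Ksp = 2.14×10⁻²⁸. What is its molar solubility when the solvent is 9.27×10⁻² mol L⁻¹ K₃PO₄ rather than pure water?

Sr₃(PO₄)₂(s) ⇌ 3 Sr²⁺(aq) + 2 PO₄³⁻(aq)
Let s be the solubility of Sr₃(PO₄)₂ here. The common ion gives [PO₄³⁻] ≈ 9.27×10⁻² mol L⁻¹, and [Sr²⁺] = 3s.
Ksp = [Sr²⁺]^3[PO₄³⁻]^2 = (3s)^3(9.27×10⁻²)^2
(3s)^3 = 2.14×10⁻²⁸ / (9.27×10⁻²)^2 = 2.49×10⁻²⁶
s = 9.73×10⁻¹⁰ mol L⁻¹

9.73×10⁻¹⁰ M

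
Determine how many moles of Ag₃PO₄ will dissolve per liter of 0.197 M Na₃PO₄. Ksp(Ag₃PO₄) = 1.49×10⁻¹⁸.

6.54×10⁻⁷ M

Ag₃PO₄(s) ⇌ 3 Ag⁺(aq) + PO₄³⁻(aq)
PO₄³⁻ is already present at 0.197 M. If s mol/L of Ag₃PO₄ dissolves, [Ag⁺] = 3s while [PO₄³⁻] ≈ 0.197 M.
Ksp = [Ag⁺]^3[PO₄³⁻] = (3s)^3(0.197)
(3s)^3 = 1.49×10⁻¹⁸ / (0.197) = 7.56×10⁻¹⁸
s = 6.54×10⁻⁷ M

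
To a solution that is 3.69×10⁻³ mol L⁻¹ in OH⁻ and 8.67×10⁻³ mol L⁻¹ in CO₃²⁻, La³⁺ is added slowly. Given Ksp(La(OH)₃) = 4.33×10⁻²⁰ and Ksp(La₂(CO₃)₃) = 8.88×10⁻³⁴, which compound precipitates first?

La₂(CO₃)₃

Each salt precipitates once Q = Ksp for that salt.
For La(OH)₃: [La³⁺] = (Ksp/[OH⁻]^3) = 8.62×10⁻¹³ mol L⁻¹
For La₂(CO₃)₃: [La³⁺] = (Ksp/[CO₃²⁻]^3)^(1/2) = 3.69×10⁻¹⁴ mol L⁻¹
La₂(CO₃)₃ requires the lower [La³⁺], so it precipitates first.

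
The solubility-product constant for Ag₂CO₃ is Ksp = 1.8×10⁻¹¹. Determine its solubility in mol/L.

Ag₂CO₃(s) ⇌ 2 Ag⁺(aq) + CO₃²⁻(aq)
With molar solubility s: [Ag⁺] = 2s, [CO₃²⁻] = s.
Ksp = [Ag⁺]^2[CO₃²⁻] = (2s)^2 · s = 4s^3
4s^3 = 1.8×10⁻¹¹  ⇒  s^3 = 4.5×10⁻¹²
s = (4.5×10⁻¹²)^(1/3) = 1.7×10⁻⁴ mol L⁻¹

1.7×10⁻⁴ M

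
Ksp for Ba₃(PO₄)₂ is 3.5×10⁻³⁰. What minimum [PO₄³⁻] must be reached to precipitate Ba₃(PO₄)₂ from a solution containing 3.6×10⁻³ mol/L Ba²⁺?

8.7×10⁻¹² M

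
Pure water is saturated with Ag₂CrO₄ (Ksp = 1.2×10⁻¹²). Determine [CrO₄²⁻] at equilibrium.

6.7×10⁻⁵ M

Ag₂CrO₄(s) ⇌ 2 Ag⁺(aq) + CrO₄²⁻(aq)
Let s be the molar solubility. Then [Ag⁺] = 2s and [CrO₄²⁻] = s.
Ksp = [Ag⁺]^2[CrO₄²⁻] = (2s)^2 · s = 4s^3 = 1.2×10⁻¹²
s = 6.7×10⁻⁵ M
[CrO₄²⁻] = s = 6.7×10⁻⁵ M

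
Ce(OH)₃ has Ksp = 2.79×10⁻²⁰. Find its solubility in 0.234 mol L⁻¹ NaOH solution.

Ce(OH)₃(s) ⇌ Ce³⁺(aq) + 3 OH⁻(aq)
With OH⁻ already at 0.234 mol L⁻¹ and s small, take [OH⁻] ≈ 0.234 mol L⁻¹ and [Ce³⁺] = s.
Ksp = [Ce³⁺][OH⁻]^3 = s(0.234)^3
s = 2.79×10⁻²⁰ / (0.234)^3 = 2.18×10⁻¹⁸
s = 2.18×10⁻¹⁸ mol L⁻¹

2.18×10⁻¹⁸ M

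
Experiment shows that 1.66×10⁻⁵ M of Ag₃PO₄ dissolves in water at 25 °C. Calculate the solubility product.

Ksp = 2.05×10⁻¹⁸

Ag₃PO₄(s) ⇌ 3 Ag⁺(aq) + PO₄³⁻(aq)
If s mol/L of Ag₃PO₄ dissolves, [Ag⁺] = 3s and [PO₄³⁻] = s.
Ksp = [Ag⁺]^3[PO₄³⁻] = (3s)^3 · s = 27s^4
Ksp = 27 × (1.66×10⁻⁵)^4 = 2.05×10⁻¹⁸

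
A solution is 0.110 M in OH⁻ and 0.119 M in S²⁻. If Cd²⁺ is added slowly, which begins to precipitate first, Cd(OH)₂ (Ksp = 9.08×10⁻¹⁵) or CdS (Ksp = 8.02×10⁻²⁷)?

CdS

Each salt precipitates once Q = Ksp for that salt.
For Cd(OH)₂: [Cd²⁺] = (Ksp/[OH⁻]^2) = 7.50×10⁻¹³ M
For CdS: [Cd²⁺] = (Ksp/[S²⁻]) = 6.74×10⁻²⁶ M
CdS requires the lower [Cd²⁺], so it precipitates first.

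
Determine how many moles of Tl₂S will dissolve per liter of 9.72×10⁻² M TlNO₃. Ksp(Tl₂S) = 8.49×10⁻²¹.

Tl₂S(s) ⇌ 2 Tl⁺(aq) + S²⁻(aq)
The solution already contains Tl⁺ at 9.72×10⁻² M. Let s be the molar solubility of Tl₂S.
[Tl⁺] ≈ 9.72×10⁻² M (common ion dominates); [S²⁻] = s.
Ksp = [Tl⁺]^2[S²⁻] = (9.72×10⁻²)^2s
s = 8.49×10⁻²¹ / (9.72×10⁻²)^2 = 8.99×10⁻¹⁹
s = 8.99×10⁻¹⁹ M

8.99×10⁻¹⁹ M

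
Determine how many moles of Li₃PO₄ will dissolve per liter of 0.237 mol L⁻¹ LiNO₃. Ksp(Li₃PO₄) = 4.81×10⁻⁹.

3.61×10⁻⁷ M

Li₃PO₄(s) ⇌ 3 Li⁺(aq) + PO₄³⁻(aq)
Let s be the solubility of Li₃PO₄ here. The common ion gives [Li⁺] ≈ 0.237 mol L⁻¹, and [PO₄³⁻] = s.
Ksp = [Li⁺]^3[PO₄³⁻] = (0.237)^3s
s = 4.81×10⁻⁹ / (0.237)^3 = 3.61×10⁻⁷
s = 3.61×10⁻⁷ mol L⁻¹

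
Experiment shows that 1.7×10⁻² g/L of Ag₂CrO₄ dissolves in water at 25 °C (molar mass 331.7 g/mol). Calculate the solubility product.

Ksp = 5.4×10⁻¹³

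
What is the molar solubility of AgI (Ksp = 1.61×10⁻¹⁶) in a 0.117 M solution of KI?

AgI(s) ⇌ Ag⁺(aq) + I⁻(aq)
With I⁻ already at 0.117 M and s small, take [I⁻] ≈ 0.117 M and [Ag⁺] = s.
Ksp = [Ag⁺][I⁻] = s(0.117)
s = 1.61×10⁻¹⁶ / (0.117) = 1.38×10⁻¹⁵
s = 1.38×10⁻¹⁵ M

1.38×10⁻¹⁵ M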